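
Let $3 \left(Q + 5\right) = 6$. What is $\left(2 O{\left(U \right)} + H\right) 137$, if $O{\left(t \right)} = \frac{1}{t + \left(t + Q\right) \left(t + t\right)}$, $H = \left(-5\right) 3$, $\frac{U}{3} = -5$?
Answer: $- \frac{1078601}{525} \approx -2054.5$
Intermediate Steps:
$Q = -3$ ($Q = -5 + \frac{1}{3} \cdot 6 = -5 + 2 = -3$)
$U = -15$ ($U = 3 \left(-5\right) = -15$)
$H = -15$
$O{\left(t \right)} = \frac{1}{t + 2 t \left(-3 + t\right)}$ ($O{\left(t \right)} = \frac{1}{t + \left(t - 3\right) \left(t + t\right)} = \frac{1}{t + \left(-3 + t\right) 2 t} = \frac{1}{t + 2 t \left(-3 + t\right)}$)
$\left(2 O{\left(U \right)} + H\right) 137 = \left(2 \frac{1}{\left(-15\right) \left(-5 + 2 \left(-15\right)\right)} - 15\right) 137 = \left(2 \left(- \frac{1}{15 \left(-5 - 30\right)}\right) - 15\right) 137 = \left(2 \left(- \frac{1}{15 \left(-35\right)}\right) - 15\right) 137 = \left(2 \left(\left(- \frac{1}{15}\right) \left(- \frac{1}{35}\right)\right) - 15\right) 137 = \left(2 \cdot \frac{1}{525} - 15\right) 137 = \left(\frac{2}{525} - 15\right) 137 = \left(- \frac{7873}{525}\right) 137 = - \frac{1078601}{525}$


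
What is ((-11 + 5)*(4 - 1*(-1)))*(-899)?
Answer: 26970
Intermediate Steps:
((-11 + 5)*(4 - 1*(-1)))*(-899) = -6*(4 + 1)*(-899) = -6*5*(-899) = -30*(-899) = 26970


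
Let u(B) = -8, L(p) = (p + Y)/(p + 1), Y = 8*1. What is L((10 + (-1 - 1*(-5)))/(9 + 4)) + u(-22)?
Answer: -98/27 ≈ -3.6296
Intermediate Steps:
Y = 8
L(p) = (8 + p)/(1 + p) (L(p) = (p + 8)/(p + 1) = (8 + p)/(1 + p))
L((10 + (-1 - 1*(-5)))/(9 + 4)) + u(-22) = (8 + (10 + (-1 - 1*(-5)))/(9 + 4))/(1 + (10 + (-1 - 1*(-5)))/(9 + 4)) - 8 = (8 + (10 + (-1 + 5))/13)/(1 + (10 + (-1 + 5))/13) - 8 = (8 + (10 + 4)*(1/13))/(1 + (10 + 4)*(1/13)) - 8 = (8 + 14*(1/13))/(1 + 14*(1/13)) - 8 = (8 + 14/13)/(1 + 14/13) - 8 = (118/13)/(27/13) - 8 = (13/27)*(118/13) - 8 = 118/27 - 8 = -98/27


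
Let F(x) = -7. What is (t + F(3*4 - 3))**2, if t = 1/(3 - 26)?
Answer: 26244/529 ≈ 49.611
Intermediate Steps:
t = -1/23 (t = 1/(-23) = -1/23 ≈ -0.043478)
(t + F(3*4 - 3))**2 = (-1/23 - 7)**2 = (-162/23)**2 = 26244/529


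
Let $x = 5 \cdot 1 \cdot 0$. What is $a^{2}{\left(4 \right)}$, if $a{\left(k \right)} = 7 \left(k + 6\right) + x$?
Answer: $4900$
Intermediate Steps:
$x = 0$ ($x = 5 \cdot 0 = 0$)
$a{\left(k \right)} = 42 + 7 k$ ($a{\left(k \right)} = 7 \left(k + 6\right) + 0 = 7 \left(6 + k\right) + 0 = \left(42 + 7 k\right) + 0 = 42 + 7 k$)
$a^{2}{\left(4 \right)} = \left(42 + 7 \cdot 4\right)^{2} = \left(42 + 28\right)^{2} = 70^{2} = 4900$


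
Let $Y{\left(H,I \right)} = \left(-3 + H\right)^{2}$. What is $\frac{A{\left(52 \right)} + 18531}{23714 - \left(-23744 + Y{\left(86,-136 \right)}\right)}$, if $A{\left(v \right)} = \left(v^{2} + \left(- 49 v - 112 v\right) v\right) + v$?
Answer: $- \frac{138019}{13523} \approx -10.206$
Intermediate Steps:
$A{\left(v \right)} = v - 160 v^{2}$ ($A{\left(v \right)} = \left(v^{2} + - 161 v v\right) + v = \left(v^{2} - 161 v^{2}\right) + v = - 160 v^{2} + v = v - 160 v^{2}$)
$\frac{A{\left(52 \right)} + 18531}{23714 - \left(-23744 + Y{\left(86,-136 \right)}\right)} = \frac{52 \left(1 - 8320\right) + 18531}{23714 + \left(23744 - \left(-3 + 86\right)^{2}\right)} = \frac{52 \left(1 - 8320\right) + 18531}{23714 + \left(23744 - 83^{2}\right)} = \frac{52 \left(-8319\right) + 18531}{23714 + \left(23744 - 6889\right)} = \frac{-432588 + 18531}{23714 + \left(23744 - 6889\right)} = - \frac{414057}{23714 + 16855} = - \frac{414057}{40569} = \left(-414057\right) \frac{1}{40569} = - \frac{138019}{13523}$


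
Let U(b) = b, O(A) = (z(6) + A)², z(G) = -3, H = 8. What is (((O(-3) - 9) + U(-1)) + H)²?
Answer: 1156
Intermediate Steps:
O(A) = (-3 + A)²
(((O(-3) - 9) + U(-1)) + H)² = ((((-3 - 3)² - 9) - 1) + 8)² = ((((-6)² - 9) - 1) + 8)² = (((36 - 9) - 1) + 8)² = ((27 - 1) + 8)² = (26 + 8)² = 34² = 1156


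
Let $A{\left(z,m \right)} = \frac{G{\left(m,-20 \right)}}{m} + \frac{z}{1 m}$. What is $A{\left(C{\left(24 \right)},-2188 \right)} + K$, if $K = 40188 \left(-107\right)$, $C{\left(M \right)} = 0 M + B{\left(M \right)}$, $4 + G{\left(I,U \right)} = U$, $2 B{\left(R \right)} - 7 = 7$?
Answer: $- \frac{9408653791}{2188} \approx -4.3001 \cdot 10^{6}$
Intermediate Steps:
$B{\left(R \right)} = 7$ ($B{\left(R \right)} = \frac{7}{2} + \frac{1}{2} \cdot 7 = \frac{7}{2} + \frac{7}{2} = 7$)
$G{\left(I,U \right)} = -4 + U$
$C{\left(M \right)} = 7$ ($C{\left(M \right)} = 0 M + 7 = 0 + 7 = 7$)
$K = -4300116$
$A{\left(z,m \right)} = - \frac{24}{m} + \frac{z}{m}$ ($A{\left(z,m \right)} = \frac{-4 - 20}{m} + \frac{z}{1 m} = - \frac{24}{m} + \frac{z}{m}$)
$A{\left(C{\left(24 \right)},-2188 \right)} + K = \frac{-24 + 7}{-2188} - 4300116 = \left(- \frac{1}{2188}\right) \left(-17\right) - 4300116 = \frac{17}{2188} - 4300116 = - \frac{9408653791}{2188}$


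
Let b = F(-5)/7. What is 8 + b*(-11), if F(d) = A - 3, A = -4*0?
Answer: 89/7 ≈ 12.714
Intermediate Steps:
A = 0
F(d) = -3 (F(d) = 0 - 3 = -3)
b = -3/7 ≈ -0.42857
8 + b*(-11) = 8 - 3/7*(-11) = 8 + 33/7 = 89/7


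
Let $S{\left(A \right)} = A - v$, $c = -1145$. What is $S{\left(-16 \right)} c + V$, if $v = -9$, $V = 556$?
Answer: $8571$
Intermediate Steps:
$S{\left(A \right)} = 9 + A$ ($S{\left(A \right)} = A - -9 = A + 9 = 9 + A$)
$S{\left(-16 \right)} c + V = \left(9 - 16\right) \left(-1145\right) + 556 = \left(-7\right) \left(-1145\right) + 556 = 8015 + 556 = 8571$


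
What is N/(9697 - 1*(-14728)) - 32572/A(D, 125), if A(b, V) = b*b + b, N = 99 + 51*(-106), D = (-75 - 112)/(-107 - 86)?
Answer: -87160602998/5104825 ≈ -17074.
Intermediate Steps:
D = 187/193 (D = -187/(-193) = -187*(-1/193) = 187/193 ≈ 0.96891)
N = -5307 (N = 99 - 5406 = -5307)
A(b, V) = b + b**2 (A(b, V) = b**2 + b = b + b**2)
N/(9697 - 1*(-14728)) - 32572/A(D, 125) = -5307/(9697 - 1*(-14728)) - 32572*193/(187*(1 + 187/193)) = -5307/(9697 + 14728) - 32572/((187/193)*(380/193)) = -5307/24425 - 32572/71060/37249 = -5307*1/24425 - 32572*37249/71060 = -5307/24425 - 17842271/1045 = -87160602998/5104825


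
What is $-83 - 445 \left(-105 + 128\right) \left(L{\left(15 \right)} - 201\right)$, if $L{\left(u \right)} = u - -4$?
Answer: $1862687$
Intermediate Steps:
$L{\left(u \right)} = 4 + u$ ($L{\left(u \right)} = u + 4 = 4 + u$)
$-83 - 445 \left(-105 + 128\right) \left(L{\left(15 \right)} - 201\right) = -83 - 445 \left(-105 + 128\right) \left(\left(4 + 15\right) - 201\right) = -83 - 445 \cdot 23 \left(19 - 201\right) = -83 - 445 \cdot 23 \left(-182\right) = -83 - -1862770 = -83 + 1862770 = 1862687$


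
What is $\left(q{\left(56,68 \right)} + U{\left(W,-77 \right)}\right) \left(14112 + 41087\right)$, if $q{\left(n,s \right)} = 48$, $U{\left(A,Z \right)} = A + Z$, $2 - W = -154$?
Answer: $7010273$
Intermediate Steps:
$W = 156$ ($W = 2 - -154 = 2 + 154 = 156$)
$\left(q{\left(56,68 \right)} + U{\left(W,-77 \right)}\right) \left(14112 + 41087\right) = \left(48 + \left(156 - 77\right)\right) \left(14112 + 41087\right) = \left(48 + 79\right) 55199 = 127 \cdot 55199 = 7010273$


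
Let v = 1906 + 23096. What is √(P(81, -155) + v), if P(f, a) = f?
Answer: 3*√2787 ≈ 158.38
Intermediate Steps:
v = 25002
√(P(81, -155) + v) = √(81 + 25002) = √25083 = 3*√2787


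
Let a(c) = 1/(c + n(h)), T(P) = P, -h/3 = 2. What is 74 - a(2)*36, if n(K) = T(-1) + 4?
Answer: 334/5 ≈ 66.800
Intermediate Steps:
h = -6 (h = -3*2 = -6)
n(K) = 3 (n(K) = -1 + 4 = 3)
a(c) = 1/(3 + c) (a(c) = 1/(c + 3) = 1/(3 + c))
74 - a(2)*36 = 74 - 36/(3 + 2) = 74 - 36/5 = 334/5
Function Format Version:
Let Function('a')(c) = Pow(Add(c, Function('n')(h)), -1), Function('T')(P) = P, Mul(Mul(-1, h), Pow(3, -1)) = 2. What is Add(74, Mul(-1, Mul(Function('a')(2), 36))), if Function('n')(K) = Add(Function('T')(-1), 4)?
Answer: Rational(334, 5) ≈ 66.800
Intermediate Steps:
h = -6 (h = Mul(-3, 2) = -6)
Function('n')(K) = 3 (Function('n')(K) = Add(-1, 4) = 3)
Function('a')(c) = Pow(Add(3, c), -1) (Function('a')(c) = Pow(Add(c, 3), -1) = Pow(Add(3, c), -1))
Add(74, Mul(-1, Mul(Function('a')(2), 36))) = Add(74, Mul(-1, Mul(Pow(Add(3, 2), -1), 36))) = Add(74, Mul(-1, Mul(Pow(5, -1), 36))) = Add(74, Mul(-1, Mul(Rational(1, 5), 36))) = Add(74, Mul(-1, Rational(36, 5))) = Add(74, Rational(-36, 5)) = Rational(334, 5)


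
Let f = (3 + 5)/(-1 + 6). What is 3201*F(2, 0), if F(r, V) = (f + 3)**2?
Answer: 1693329/25 ≈ 67733.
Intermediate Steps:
f = 8/5 ≈ 1.6000
F(r, V) = 529/25 (F(r, V) = (8/5 + 3)**2 = (23/5)**2 = 529/25)
3201*F(2, 0) = 3201*(529/25) = 1693329/25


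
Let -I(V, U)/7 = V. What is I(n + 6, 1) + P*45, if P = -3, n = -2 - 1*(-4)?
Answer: -191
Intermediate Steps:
n = 2 (n = -2 + 4 = 2)
I(V, U) = -7*V
I(n + 6, 1) + P*45 = -7*(2 + 6) - 3*45 = -7*8 - 135 = -56 - 135 = -191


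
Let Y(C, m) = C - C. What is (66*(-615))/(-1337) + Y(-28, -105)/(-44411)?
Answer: 40590/1337 ≈ 30.359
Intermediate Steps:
Y(C, m) = 0
(66*(-615))/(-1337) + Y(-28, -105)/(-44411) = (66*(-615))/(-1337) + 0/(-44411) = -40590*(-1/1337) + 0*(-1/44411) = 40590/1337 + 0 = 40590/1337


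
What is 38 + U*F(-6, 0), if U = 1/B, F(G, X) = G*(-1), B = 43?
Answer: 1640/43 ≈ 38.140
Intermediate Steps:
F(G, X) = -G
U = 1/43 ≈ 0.023256
38 + U*F(-6, 0) = 38 + (-1*(-6))/43 = 38 + (1/43)*6 = 38 + 6/43 = 1640/43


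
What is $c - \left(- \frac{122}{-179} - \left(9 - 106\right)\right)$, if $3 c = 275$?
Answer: $- \frac{3230}{537} \approx -6.0149$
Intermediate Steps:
$c = \frac{275}{3}$ ($c = \frac{1}{3} \cdot 275 = \frac{275}{3} \approx 91.667$)
$c - \left(- \frac{122}{-179} - \left(9 - 106\right)\right) = \frac{275}{3} - \left(- \frac{122}{-179} - \left(9 - 106\right)\right) = \frac{275}{3} - \left(\left(-122\right) \left(- \frac{1}{179}\right) - -97\right) = \frac{275}{3} - \left(\frac{122}{179} + 97\right) = \frac{275}{3} - \frac{17485}{179} = - \frac{3230}{537}$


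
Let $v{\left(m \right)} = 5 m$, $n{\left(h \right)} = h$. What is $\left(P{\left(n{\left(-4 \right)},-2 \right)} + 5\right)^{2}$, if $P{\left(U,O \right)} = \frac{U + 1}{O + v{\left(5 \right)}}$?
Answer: $\frac{12544}{529} \approx 23.713$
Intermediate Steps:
$P{\left(U,O \right)} = \frac{1 + U}{25 + O}$ ($P{\left(U,O \right)} = \frac{U + 1}{O + 5 \cdot 5} = \frac{1 + U}{O + 25} = \frac{1 + U}{25 + O}$)
$\left(P{\left(n{\left(-4 \right)},-2 \right)} + 5\right)^{2} = \left(\frac{1 - 4}{25 - 2} + 5\right)^{2} = \left(\frac{1}{23} \left(-3\right) + 5\right)^{2} = \left(- \frac{3}{23} + 5\right)^{2} = \left(\frac{112}{23}\right)^{2} = \frac{12544}{529}$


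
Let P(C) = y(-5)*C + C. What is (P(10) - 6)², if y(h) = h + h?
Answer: 9216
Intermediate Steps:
y(h) = 2*h
P(C) = -9*C (P(C) = (2*(-5))*C + C = -10*C + C = -9*C)
(P(10) - 6)² = (-9*10 - 6)² = (-90 - 6)² = (-96)² = 9216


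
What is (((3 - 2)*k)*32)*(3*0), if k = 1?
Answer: 0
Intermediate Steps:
(((3 - 2)*k)*32)*(3*0) = (((3 - 2)*1)*32)*(3*0) = ((1*1)*32)*0 = (1*32)*0 = 32*0 = 0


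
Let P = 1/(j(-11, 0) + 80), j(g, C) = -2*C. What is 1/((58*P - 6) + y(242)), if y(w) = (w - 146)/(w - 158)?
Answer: -280/1157 ≈ -0.24201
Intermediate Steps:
y(w) = (-146 + w)/(-158 + w)
P = 1/80 (P = 1/(-2*0 + 80) = 1/(0 + 80) = 1/80 ≈ 0.012500)
1/((58*P - 6) + y(242)) = 1/((58*(1/80) - 6) + (-146 + 242)/(-158 + 242)) = 1/((29/40 - 6) + 96/84) = 1/(-211/40 + (1/84)*96) = 1/(-211/40 + 8/7) = 1/(-1157/280) = -280/1157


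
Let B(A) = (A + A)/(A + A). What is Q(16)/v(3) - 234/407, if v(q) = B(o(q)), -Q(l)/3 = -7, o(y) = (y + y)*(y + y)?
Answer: 8313/407 ≈ 20.425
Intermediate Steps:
o(y) = 4*y² (o(y) = (2*y)*(2*y) = 4*y²)
B(A) = 1 (B(A) = (2*A)/((2*A)) = (2*A)*(1/(2*A)) = 1)
Q(l) = 21 (Q(l) = -3*(-7) = 21)
v(q) = 1
Q(16)/v(3) - 234/407 = 21/1 - 234/407 = 21*1 - 234*1/407 = 21 - 234/407 = 8313/407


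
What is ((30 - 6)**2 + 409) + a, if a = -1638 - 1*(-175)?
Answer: -478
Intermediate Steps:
a = -1463 (a = -1638 + 175 = -1463)
((30 - 6)**2 + 409) + a = ((30 - 6)**2 + 409) - 1463 = (24**2 + 409) - 1463 = (576 + 409) - 1463 = 985 - 1463 = -478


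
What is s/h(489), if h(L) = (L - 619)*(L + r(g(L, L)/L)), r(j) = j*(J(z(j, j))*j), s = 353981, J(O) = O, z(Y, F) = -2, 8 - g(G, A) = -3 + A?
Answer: -84644290701/15141516130 ≈ -5.5902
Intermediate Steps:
g(G, A) = 11 - A (g(G, A) = 8 - (-3 + A) = 8 + (3 - A) = 11 - A)
r(j) = -2*j**2 (r(j) = j*(-2*j) = -2*j**2)
h(L) = (-619 + L)*(L - 2*(11 - L)**2/L**2) (h(L) = (L - 619)*(L - 2*(11 - L)**2/L**2) = (-619 + L)*(L - 2*(11 - L)**2/L**2))
s/h(489) = 353981/(1282 + 489**2 - 27478/489 - 621*489 + 149798/489**2) = 353981/(1282 + 239121 - 27478*1/489 - 303669 + 149798*(1/239121)) = 353981/(1282 + 239121 - 27478/489 - 303669 + 149798/239121) = 353981/(-15141516130/239121) = 353981*(-239121/15141516130) = -84644290701/15141516130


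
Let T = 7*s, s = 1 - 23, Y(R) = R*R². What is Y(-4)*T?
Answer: 9856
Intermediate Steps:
Y(R) = R³
s = -22
T = -154 (T = 7*(-22) = -154)
Y(-4)*T = (-4)³*(-154) = -64*(-154) = 9856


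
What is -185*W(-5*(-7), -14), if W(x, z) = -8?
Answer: 1480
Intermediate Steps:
-185*W(-5*(-7), -14) = -185*(-8) = 1480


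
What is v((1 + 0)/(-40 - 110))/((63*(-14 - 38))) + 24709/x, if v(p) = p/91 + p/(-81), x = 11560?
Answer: 89498701049/41871584664 ≈ 2.1375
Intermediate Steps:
v(p) = -10*p/7371 (v(p) = p*(1/91) + p*(-1/81) = p/91 - p/81 = -10*p/7371)
v((1 + 0)/(-40 - 110))/((63*(-14 - 38))) + 24709/x = (-10*(1 + 0)/(7371*(-40 - 110)))/((63*(-14 - 38))) + 24709/11560 = (-10/(7371*(-150)))/((63*(-52))) + 24709*(1/11560) = -10*(-1)/(7371*150)/(-3276) + 24709/11560 = -10/7371*(-1/150)*(-1/3276) + 24709/11560 = (1/110565)*(-1/3276) + 24709/11560 = -1/362210940 + 24709/11560 = 89498701049/41871584664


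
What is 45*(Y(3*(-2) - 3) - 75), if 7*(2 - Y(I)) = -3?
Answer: -22860/7 ≈ -3265.7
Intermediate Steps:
Y(I) = 17/7 (Y(I) = 2 - ⅐*(-3) = 2 + 3/7 = 17/7)
45*(Y(3*(-2) - 3) - 75) = 45*(17/7 - 75) = 45*(-508/7) = -22860/7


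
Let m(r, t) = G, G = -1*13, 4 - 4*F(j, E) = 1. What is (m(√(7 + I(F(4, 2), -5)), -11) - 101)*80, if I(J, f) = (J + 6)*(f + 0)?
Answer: -9120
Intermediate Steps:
F(j, E) = ¾ (F(j, E) = 1 - ¼*1 = 1 - ¼ = ¾)
I(J, f) = f*(6 + J) (I(J, f) = (6 + J)*f = f*(6 + J))
G = -13
m(r, t) = -13
(m(√(7 + I(F(4, 2), -5)), -11) - 101)*80 = (-13 - 101)*80 = -114*80 = -9120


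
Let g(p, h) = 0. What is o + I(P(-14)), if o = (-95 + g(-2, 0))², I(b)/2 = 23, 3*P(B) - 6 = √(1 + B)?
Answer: 9071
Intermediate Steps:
P(B) = 2 + √(1 + B)/3
I(b) = 46 (I(b) = 2*23 = 46)
o = 9025 (o = (-95 + 0)² = (-95)² = 9025)
o + I(P(-14)) = 9025 + 46 = 9071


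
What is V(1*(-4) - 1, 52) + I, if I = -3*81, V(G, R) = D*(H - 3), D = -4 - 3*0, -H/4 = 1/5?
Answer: -1139/5 ≈ -227.80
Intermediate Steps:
H = -4/5 ≈ -0.80000
D = -4 (D = -4 + 0 = -4)
V(G, R) = 76/5 (V(G, R) = -4*(-4/5 - 3) = -4*(-19/5) = 76/5)
I = -243
V(1*(-4) - 1, 52) + I = 76/5 - 243 = -1139/5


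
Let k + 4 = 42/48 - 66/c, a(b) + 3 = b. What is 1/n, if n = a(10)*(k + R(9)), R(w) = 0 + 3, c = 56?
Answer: -8/73 ≈ -0.10959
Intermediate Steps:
a(b) = -3 + b
k = -241/56 (k = -4 + (42/48 - 66/56) = -4 + (42*(1/48) - 66*1/56) = -4 + (7/8 - 33/28) = -4 - 17/56 = -241/56 ≈ -4.3036)
R(w) = 3
n = -73/8 (n = (-3 + 10)*(-241/56 + 3) = 7*(-73/56) = -73/8 ≈ -9.1250)
1/n = 1/(-73/8) = -8/73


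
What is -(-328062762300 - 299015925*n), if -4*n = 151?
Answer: 1267099644525/4 ≈ 3.1677e+11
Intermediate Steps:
n = -151/4 (n = -¼*151 = -151/4 ≈ -37.750)
-(-328062762300 - 299015925*n) = -(-328062762300 + 45151404675/4) = -741975/(1/(-442407 + (259 + 60853/4))) = -741975/(1/(-442407 + 61889/4)) = -741975/(1/(-1707739/4)) = -741975/(-4/1707739) = -741975*(-1707739/4) = 1267099644525/4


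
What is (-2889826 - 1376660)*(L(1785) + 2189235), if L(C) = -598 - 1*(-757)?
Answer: -9341018849484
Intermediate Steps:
L(C) = 159 (L(C) = -598 + 757 = 159)
(-2889826 - 1376660)*(L(1785) + 2189235) = (-2889826 - 1376660)*(159 + 2189235) = -4266486*2189394 = -9341018849484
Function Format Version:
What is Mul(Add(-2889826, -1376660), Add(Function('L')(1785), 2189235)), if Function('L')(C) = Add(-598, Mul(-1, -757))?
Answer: -9341018849484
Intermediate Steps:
Function('L')(C) = 159 (Function('L')(C) = Add(-598, 757) = 159)
Mul(Add(-2889826, -1376660), Add(Function('L')(1785), 2189235)) = Mul(Add(-2889826, -1376660), Add(159, 2189235)) = Mul(-4266486, 2189394) = -9341018849484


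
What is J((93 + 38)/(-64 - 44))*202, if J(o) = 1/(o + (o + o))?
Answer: -7272/131 ≈ -55.511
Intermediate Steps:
J(o) = 1/(3*o) (J(o) = 1/(o + 2*o) = 1/(3*o))
J((93 + 38)/(-64 - 44))*202 = (1/(3*(((93 + 38)/(-64 - 44)))))*202 = (1/(3*((131/(-108)))))*202 = (1/(3*((131*(-1/108)))))*202 = (1/(3*(-131/108)))*202 = ((⅓)*(-108/131))*202 = -36/131*202 = -7272/131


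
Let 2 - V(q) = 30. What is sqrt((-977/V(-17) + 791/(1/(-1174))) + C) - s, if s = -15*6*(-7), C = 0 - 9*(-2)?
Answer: -630 + 9*I*sqrt(2246937)/14 ≈ -630.0 + 963.63*I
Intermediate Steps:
V(q) = -28 (V(q) = 2 - 1*30 = 2 - 30 = -28)
C = 18 (C = 0 + 18 = 18)
s = 630 (s = -90*(-7) = 630)
sqrt((-977/V(-17) + 791/(1/(-1174))) + C) - s = sqrt((-977/(-28) + 791/(1/(-1174))) + 18) - 1*630 = sqrt((-977*(-1/28) + 791/(-1/1174)) + 18) - 630 = sqrt((977/28 + 791*(-1174)) + 18) - 630 = sqrt((977/28 - 928634) + 18) - 630 = sqrt(-26000775/28 + 18) - 630 = sqrt(-26000271/28) - 630 = 9*I*sqrt(2246937)/14 - 630 = -630 + 9*I*sqrt(2246937)/14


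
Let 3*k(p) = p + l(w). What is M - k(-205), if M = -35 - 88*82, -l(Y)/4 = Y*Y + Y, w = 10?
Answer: -7036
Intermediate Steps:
l(Y) = -4*Y - 4*Y² (l(Y) = -4*(Y*Y + Y) = -4*(Y² + Y) = -4*(Y + Y²) = -4*Y - 4*Y²)
k(p) = -440/3 + p/3 (k(p) = (p - 4*10*(1 + 10))/3 = (p - 4*10*11)/3 = (p - 440)/3 = (-440 + p)/3 = -440/3 + p/3)
M = -7251 (M = -35 - 7216 = -7251)
M - k(-205) = -7251 - (-440/3 + (⅓)*(-205)) = -7251 - (-440/3 - 205/3) = -7251 - 1*(-215) = -7251 + 215 = -7036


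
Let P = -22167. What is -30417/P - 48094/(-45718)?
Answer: 409450684/168905151 ≈ 2.4241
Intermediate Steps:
-30417/P - 48094/(-45718) = -30417/(-22167) - 48094/(-45718) = -30417*(-1/22167) - 48094*(-1/45718) = 10139/7389 + 24047/22859 = 409450684/168905151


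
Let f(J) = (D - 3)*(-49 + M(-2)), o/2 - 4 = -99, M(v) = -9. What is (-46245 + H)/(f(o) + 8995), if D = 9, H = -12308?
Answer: -58553/8647 ≈ -6.7715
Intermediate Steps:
o = -190 (o = 8 + 2*(-99) = 8 - 198 = -190)
f(J) = -348 (f(J) = (9 - 3)*(-49 - 9) = 6*(-58) = -348)
(-46245 + H)/(f(o) + 8995) = (-46245 - 12308)/(-348 + 8995) = -58553/8647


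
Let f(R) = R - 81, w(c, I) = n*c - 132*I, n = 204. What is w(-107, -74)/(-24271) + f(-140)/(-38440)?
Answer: 468950291/932977240 ≈ 0.50264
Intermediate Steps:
w(c, I) = -132*I + 204*c (w(c, I) = 204*c - 132*I = -132*I + 204*c)
f(R) = -81 + R
w(-107, -74)/(-24271) + f(-140)/(-38440) = (-132*(-74) + 204*(-107))/(-24271) + (-81 - 140)/(-38440) = (9768 - 21828)*(-1/24271) - 221*(-1/38440) = -12060*(-1/24271) + 221/38440 = 12060/24271 + 221/38440 = 468950291/932977240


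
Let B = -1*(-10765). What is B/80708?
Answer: 10765/80708 ≈ 0.13338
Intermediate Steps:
B = 10765
B/80708 = 10765/80708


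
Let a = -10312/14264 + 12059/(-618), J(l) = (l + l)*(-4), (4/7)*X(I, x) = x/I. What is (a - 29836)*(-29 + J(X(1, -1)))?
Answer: 164492035915/367298 ≈ 4.4784e+5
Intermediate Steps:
X(I, x) = 7*x/(4*I) (X(I, x) = 7*(x/I)/4 = 7*x/(4*I))
J(l) = -8*l (J(l) = (2*l)*(-4) = -8*l)
a = -22297799/1101894 (a = -10312*1/14264 + 12059*(-1/618) = -1289/1783 - 12059/618 = -22297799/1101894 ≈ -20.236)
(a - 29836)*(-29 + J(X(1, -1))) = (-22297799/1101894 - 29836)*(-29 - 14*(-1)/1) = -32898407183*(-29 - 14*(-1))/1101894 = -32898407183*(-29 - 8*(-7/4))/1101894 = -32898407183*(-29 + 14)/1101894 = -32898407183/1101894*(-15) = 164492035915/367298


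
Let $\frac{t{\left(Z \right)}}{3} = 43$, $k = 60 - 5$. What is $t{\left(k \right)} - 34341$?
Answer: $-34212$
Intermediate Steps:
$k = 55$
$t{\left(Z \right)} = 129$ ($t{\left(Z \right)} = 3 \cdot 43 = 129$)
$t{\left(k \right)} - 34341 = 129 - 34341 = -34212$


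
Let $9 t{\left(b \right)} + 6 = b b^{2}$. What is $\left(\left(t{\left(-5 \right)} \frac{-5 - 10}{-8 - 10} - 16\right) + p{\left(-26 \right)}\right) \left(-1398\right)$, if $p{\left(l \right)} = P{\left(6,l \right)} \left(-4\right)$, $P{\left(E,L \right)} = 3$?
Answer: $\frac{504911}{9} \approx 56101.0$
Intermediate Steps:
$t{\left(b \right)} = - \frac{2}{3} + \frac{b^{3}}{9}$ ($t{\left(b \right)} = - \frac{2}{3} + \frac{b b^{2}}{9} = - \frac{2}{3} + \frac{b^{3}}{9}$)
$p{\left(l \right)} = -12$ ($p{\left(l \right)} = 3 \left(-4\right) = -12$)
$\left(\left(t{\left(-5 \right)} \frac{-5 - 10}{-8 - 10} - 16\right) + p{\left(-26 \right)}\right) \left(-1398\right) = \left(\left(\left(- \frac{2}{3} + \frac{\left(-5\right)^{3}}{9}\right) \frac{-5 - 10}{-8 - 10} - 16\right) - 12\right) \left(-1398\right) = \left(\left(\left(- \frac{2}{3} + \frac{1}{9} \left(-125\right)\right) \left(- \frac{15}{-18}\right) - 16\right) - 12\right) \left(-1398\right) = \left(\left(\left(- \frac{2}{3} - \frac{125}{9}\right) \left(\left(-15\right) \left(- \frac{1}{18}\right)\right) - 16\right) - 12\right) \left(-1398\right) = \left(\left(\left(- \frac{131}{9}\right) \frac{5}{6} - 16\right) - 12\right) \left(-1398\right) = \left(\left(- \frac{655}{54} - 16\right) - 12\right) \left(-1398\right) = \left(- \frac{1519}{54} - 12\right) \left(-1398\right) = \left(- \frac{2167}{54}\right) \left(-1398\right) = \frac{504911}{9}$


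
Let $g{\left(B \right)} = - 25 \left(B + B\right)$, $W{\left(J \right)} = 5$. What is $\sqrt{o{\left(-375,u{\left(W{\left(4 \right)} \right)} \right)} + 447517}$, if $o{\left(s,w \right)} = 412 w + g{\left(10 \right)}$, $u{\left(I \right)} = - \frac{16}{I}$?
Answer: $\frac{\sqrt{11142465}}{5} \approx 667.61$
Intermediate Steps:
$g{\left(B \right)} = - 50 B$ ($g{\left(B \right)} = - 25 \cdot 2 B = - 50 B$)
$o{\left(s,w \right)} = -500 + 412 w$ ($o{\left(s,w \right)} = 412 w - 500 = -500 + 412 w$)
$\sqrt{o{\left(-375,u{\left(W{\left(4 \right)} \right)} \right)} + 447517} = \sqrt{\left(-500 + 412 \left(- \frac{16}{5}\right)\right) + 447517} = \sqrt{\left(-500 - \frac{6592}{5}\right) + 447517} = \sqrt{- \frac{9092}{5} + 447517} = \sqrt{\frac{2228493}{5}} = \frac{\sqrt{11142465}}{5}$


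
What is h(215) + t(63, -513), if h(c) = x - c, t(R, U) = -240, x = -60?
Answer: -515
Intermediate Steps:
h(c) = -60 - c
h(215) + t(63, -513) = (-60 - 1*215) - 240 = (-60 - 215) - 240 = -275 - 240 = -515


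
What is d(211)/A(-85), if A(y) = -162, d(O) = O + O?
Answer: -211/81 ≈ -2.6049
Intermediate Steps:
d(O) = 2*O
d(211)/A(-85) = (2*211)/(-162) = 422*(-1/162) = -211/81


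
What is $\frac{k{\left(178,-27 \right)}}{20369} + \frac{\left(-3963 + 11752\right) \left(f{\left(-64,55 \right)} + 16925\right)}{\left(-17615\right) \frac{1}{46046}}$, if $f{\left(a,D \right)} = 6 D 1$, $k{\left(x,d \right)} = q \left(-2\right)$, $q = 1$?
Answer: $- \frac{1939299690573864}{5519999} \approx -3.5132 \cdot 10^{8}$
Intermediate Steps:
$k{\left(x,d \right)} = -2$ ($k{\left(x,d \right)} = 1 \left(-2\right) = -2$)
$f{\left(a,D \right)} = 6 D$
$\frac{k{\left(178,-27 \right)}}{20369} + \frac{\left(-3963 + 11752\right) \left(f{\left(-64,55 \right)} + 16925\right)}{\left(-17615\right) \frac{1}{46046}} = - \frac{2}{20369} + \frac{\left(-3963 + 11752\right) \left(6 \cdot 55 + 16925\right)}{\left(-17615\right) \frac{1}{46046}} = \left(-2\right) \frac{1}{20369} + \frac{7789 \left(330 + 16925\right)}{\left(-17615\right) \frac{1}{46046}} = - \frac{2}{20369} + \frac{7789 \cdot 17255}{- \frac{1355}{3542}} = - \frac{2}{20369} + 134399195 \left(- \frac{3542}{1355}\right) = - \frac{2}{20369} - \frac{95208389738}{271} = - \frac{1939299690573864}{5519999}$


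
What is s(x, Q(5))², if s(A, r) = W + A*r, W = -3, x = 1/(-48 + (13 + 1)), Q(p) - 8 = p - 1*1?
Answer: 3249/289 ≈ 11.242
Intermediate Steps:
Q(p) = 7 + p (Q(p) = 8 + (p - 1*1) = 8 + (p - 1) = 8 + (-1 + p) = 7 + p)
x = -1/34 (x = 1/(-48 + 14) = 1/(-34) = -1/34 ≈ -0.029412)
s(A, r) = -3 + A*r
s(x, Q(5))² = (-3 - (7 + 5)/34)² = (-3 - 1/34*12)² = (-3 - 6/17)² = (-57/17)² = 3249/289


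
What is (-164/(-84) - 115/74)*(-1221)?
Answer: -6809/14 ≈ -486.36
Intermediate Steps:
(-164/(-84) - 115/74)*(-1221) = (-164*(-1/84) - 115*1/74)*(-1221) = (41/21 - 115/74)*(-1221) = (619/1554)*(-1221) = -6809/14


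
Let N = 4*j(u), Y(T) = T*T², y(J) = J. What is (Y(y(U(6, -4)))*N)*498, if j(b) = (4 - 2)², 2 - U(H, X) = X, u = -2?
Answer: 1721088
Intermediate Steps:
U(H, X) = 2 - X
j(b) = 4 (j(b) = 2² = 4)
Y(T) = T³
N = 16 (N = 4*4 = 16)
(Y(y(U(6, -4)))*N)*498 = ((2 - 1*(-4))³*16)*498 = ((2 + 4)³*16)*498 = (6³*16)*498 = (216*16)*498 = 3456*498 = 1721088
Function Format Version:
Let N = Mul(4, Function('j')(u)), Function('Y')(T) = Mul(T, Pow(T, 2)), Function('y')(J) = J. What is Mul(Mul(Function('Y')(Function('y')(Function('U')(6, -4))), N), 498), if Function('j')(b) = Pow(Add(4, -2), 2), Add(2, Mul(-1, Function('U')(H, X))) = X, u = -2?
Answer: 1721088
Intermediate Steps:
Function('U')(H, X) = Add(2, Mul(-1, X))
Function('j')(b) = 4 (Function('j')(b) = Pow(2, 2) = 4)
Function('Y')(T) = Pow(T, 3)
N = 16 (N = Mul(4, 4) = 16)
Mul(Mul(Function('Y')(Function('y')(Function('U')(6, -4))), N), 498) = Mul(Mul(Pow(Add(2, Mul(-1, -4)), 3), 16), 498) = Mul(Mul(Pow(Add(2, 4), 3), 16), 498) = Mul(Mul(Pow(6, 3), 16), 498) = Mul(Mul(216, 16), 498) = Mul(3456, 498) = 1721088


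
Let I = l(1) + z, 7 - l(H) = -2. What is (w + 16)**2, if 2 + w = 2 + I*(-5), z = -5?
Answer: 16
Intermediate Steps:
l(H) = 9 (l(H) = 7 - 1*(-2) = 7 + 2 = 9)
I = 4 (I = 9 - 5 = 4)
w = -20 (w = -2 + (2 + 4*(-5)) = -2 + (2 - 20) = -2 - 18 = -20)
(w + 16)**2 = (-20 + 16)**2 = (-4)**2 = 16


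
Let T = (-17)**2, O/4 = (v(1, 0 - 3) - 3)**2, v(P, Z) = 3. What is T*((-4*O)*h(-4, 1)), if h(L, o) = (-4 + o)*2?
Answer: 0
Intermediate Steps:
O = 0 (O = 4*(3 - 3)**2 = 4*0**2 = 4*0 = 0)
h(L, o) = -8 + 2*o
T = 289
T*((-4*O)*h(-4, 1)) = 289*((-4*0)*(-8 + 2*1)) = 289*(0*(-8 + 2)) = 289*(0*(-6)) = 289*0 = 0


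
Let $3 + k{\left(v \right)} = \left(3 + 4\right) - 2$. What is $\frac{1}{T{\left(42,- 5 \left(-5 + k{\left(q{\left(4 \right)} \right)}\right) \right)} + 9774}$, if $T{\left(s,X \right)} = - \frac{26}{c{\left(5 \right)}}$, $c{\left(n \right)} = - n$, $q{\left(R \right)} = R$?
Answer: $\frac{5}{48896} \approx 0.00010226$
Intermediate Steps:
$k{\left(v \right)} = 2$ ($k{\left(v \right)} = -3 + \left(\left(3 + 4\right) - 2\right) = -3 + \left(7 - 2\right) = -3 + 5 = 2$)
$T{\left(s,X \right)} = \frac{26}{5}$ ($T{\left(s,X \right)} = - \frac{26}{\left(-1\right) 5} = - \frac{26}{-5} = \left(-26\right) \left(- \frac{1}{5}\right) = \frac{26}{5}$)
$\frac{1}{T{\left(42,- 5 \left(-5 + k{\left(q{\left(4 \right)} \right)}\right) \right)} + 9774} = \frac{1}{\frac{26}{5} + 9774} = \frac{1}{\frac{48896}{5}} = \frac{5}{48896}$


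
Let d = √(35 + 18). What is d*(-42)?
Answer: -42*√53 ≈ -305.76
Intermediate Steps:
d = √53 ≈ 7.2801
d*(-42) = √53*(-42) = -42*√53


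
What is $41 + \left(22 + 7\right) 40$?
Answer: $1201$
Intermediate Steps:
$41 + \left(22 + 7\right) 40 = 41 + 29 \cdot 40 = 41 + 1160 = 1201$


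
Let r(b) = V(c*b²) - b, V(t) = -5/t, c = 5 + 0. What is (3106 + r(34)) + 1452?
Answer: 5229743/1156 ≈ 4524.0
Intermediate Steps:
c = 5
r(b) = -b - 1/b² (r(b) = -5*1/(5*b²) - b = -1/b² - b = -b - 1/b²)
(3106 + r(34)) + 1452 = (3106 + (-1*34 - 1/34²)) + 1452 = (3106 + (-34 - 1*1/1156)) + 1452 = (3106 + (-34 - 1/1156)) + 1452 = (3106 - 39305/1156) + 1452 = 3551231/1156 + 1452 = 5229743/1156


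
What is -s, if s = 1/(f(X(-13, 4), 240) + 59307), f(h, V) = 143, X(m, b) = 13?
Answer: -1/59450 ≈ -1.6821e-5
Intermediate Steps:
s = 1/59450 (s = 1/(143 + 59307) = 1/59450 ≈ 1.6821e-5)
-s = -1*1/59450 = -1/59450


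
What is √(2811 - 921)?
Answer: 3*√210 ≈ 43.474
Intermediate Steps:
√(2811 - 921) = √1890 = 3*√210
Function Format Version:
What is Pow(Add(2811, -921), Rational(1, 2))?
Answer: Mul(3, Pow(210, Rational(1, 2))) ≈ 43.474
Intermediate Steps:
Pow(Add(2811, -921), Rational(1, 2)) = Pow(1890, Rational(1, 2)) = Mul(3, Pow(210, Rational(1, 2)))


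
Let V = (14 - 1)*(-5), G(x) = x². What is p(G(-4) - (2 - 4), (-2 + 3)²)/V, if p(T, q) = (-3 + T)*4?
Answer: -12/13 ≈ -0.92308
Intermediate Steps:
p(T, q) = -12 + 4*T
V = -65 (V = 13*(-5) = -65)
p(G(-4) - (2 - 4), (-2 + 3)²)/V = (-12 + 4*((-4)² - (2 - 4)))/(-65) = (-12 + 4*(16 - 1*(-2)))*(-1/65) = (-12 + 4*(16 + 2))*(-1/65) = (-12 + 4*18)*(-1/65) = (-12 + 72)*(-1/65) = 60*(-1/65) = -12/13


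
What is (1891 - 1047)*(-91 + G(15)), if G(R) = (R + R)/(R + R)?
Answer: -75960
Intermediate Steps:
G(R) = 1 (G(R) = (2*R)/((2*R)) = (2*R)*(1/(2*R)) = 1)
(1891 - 1047)*(-91 + G(15)) = (1891 - 1047)*(-91 + 1) = 844*(-90) = -75960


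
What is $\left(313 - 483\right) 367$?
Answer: $-62390$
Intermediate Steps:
$\left(313 - 483\right) 367 = \left(-170\right) 367 = -62390$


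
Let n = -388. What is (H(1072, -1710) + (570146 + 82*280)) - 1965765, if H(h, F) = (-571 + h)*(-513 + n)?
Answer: -1824060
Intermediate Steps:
H(h, F) = 514471 - 901*h (H(h, F) = (-571 + h)*(-513 - 388) = (-571 + h)*(-901) = 514471 - 901*h)
(H(1072, -1710) + (570146 + 82*280)) - 1965765 = ((514471 - 901*1072) + (570146 + 82*280)) - 1965765 = ((514471 - 965872) + (570146 + 22960)) - 1965765 = (-451401 + 593106) - 1965765 = 141705 - 1965765 = -1824060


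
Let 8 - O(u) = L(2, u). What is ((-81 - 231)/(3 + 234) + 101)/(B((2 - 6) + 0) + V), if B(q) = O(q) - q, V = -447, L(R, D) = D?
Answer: -7875/34049 ≈ -0.23128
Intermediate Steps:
O(u) = 8 - u
B(q) = 8 - 2*q (B(q) = (8 - q) - q = 8 - 2*q)
((-81 - 231)/(3 + 234) + 101)/(B((2 - 6) + 0) + V) = ((-81 - 231)/(3 + 234) + 101)/((8 - 2*((2 - 6) + 0)) - 447) = (-312/237 + 101)/((8 - 2*(-4 + 0)) - 447) = (-312*1/237 + 101)/((8 - 2*(-4)) - 447) = (-104/79 + 101)/((8 + 8) - 447) = 7875/(79*(16 - 447)) = (7875/79)/(-431) = (7875/79)*(-1/431) = -7875/34049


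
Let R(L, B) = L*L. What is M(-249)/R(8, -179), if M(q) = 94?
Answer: 47/32 ≈ 1.4688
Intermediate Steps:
R(L, B) = L²
M(-249)/R(8, -179) = 94/(8²) = 94/64 = 94*(1/64) = 47/32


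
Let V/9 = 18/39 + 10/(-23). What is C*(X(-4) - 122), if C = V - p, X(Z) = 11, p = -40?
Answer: -1335552/299 ≈ -4466.7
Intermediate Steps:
V = 72/299 (V = 9*(18/39 + 10/(-23)) = 9*(18*(1/39) + 10*(-1/23)) = 9*(6/13 - 10/23) = 9*(8/299) = 72/299 ≈ 0.24080)
C = 12032/299 (C = 72/299 - 1*(-40) = 72/299 + 40 = 12032/299 ≈ 40.241)
C*(X(-4) - 122) = 12032*(11 - 122)/299 = (12032/299)*(-111) = -1335552/299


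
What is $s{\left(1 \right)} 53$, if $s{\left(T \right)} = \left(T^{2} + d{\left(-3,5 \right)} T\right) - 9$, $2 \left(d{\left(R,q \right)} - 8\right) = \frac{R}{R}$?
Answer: $\frac{53}{2} \approx 26.5$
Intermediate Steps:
$d{\left(R,q \right)} = \frac{17}{2}$ ($d{\left(R,q \right)} = 8 + \frac{R \frac{1}{R}}{2} = 8 + \frac{1}{2} \cdot 1 = 8 + \frac{1}{2} = \frac{17}{2}$)
$s{\left(T \right)} = -9 + T^{2} + \frac{17 T}{2}$ ($s{\left(T \right)} = \left(T^{2} + \frac{17 T}{2}\right) - 9 = -9 + T^{2} + \frac{17 T}{2}$)
$s{\left(1 \right)} 53 = \left(-9 + 1^{2} + \frac{17}{2} \cdot 1\right) 53 = \left(-9 + 1 + \frac{17}{2}\right) 53 = \frac{1}{2} \cdot 53 = \frac{53}{2}$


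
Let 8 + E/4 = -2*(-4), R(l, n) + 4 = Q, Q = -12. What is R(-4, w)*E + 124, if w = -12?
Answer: 124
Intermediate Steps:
R(l, n) = -16 (R(l, n) = -4 - 12 = -16)
E = 0 (E = -32 + 4*(-2*(-4)) = -32 + 4*8 = -32 + 32 = 0)
R(-4, w)*E + 124 = -16*0 + 124 = 0 + 124 = 124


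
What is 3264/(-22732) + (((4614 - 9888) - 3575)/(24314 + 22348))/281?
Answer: -10749698819/74515621026 ≈ -0.14426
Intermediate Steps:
3264/(-22732) + (((4614 - 9888) - 3575)/(24314 + 22348))/281 = 3264*(-1/22732) + ((-5274 - 3575)/46662)*(1/281) = -816/5683 - 8849*1/46662*(1/281) = -816/5683 - 8849/46662*1/281 = -816/5683 - 8849/13112022 = -10749698819/74515621026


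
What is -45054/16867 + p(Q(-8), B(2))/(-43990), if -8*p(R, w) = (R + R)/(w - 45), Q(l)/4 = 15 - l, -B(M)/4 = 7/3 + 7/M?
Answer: -406295883123/152105762650 ≈ -2.6711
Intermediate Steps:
B(M) = -28/3 - 28/M (B(M) = -4*(7/3 + 7/M) = -28/3 - 28/M)
Q(l) = 60 - 4*l (Q(l) = 4*(15 - l) = 60 - 4*l)
p(R, w) = -R/(4*(-45 + w)) (p(R, w) = -(R + R)/(8*(w - 45)) = -2*R/(8*(-45 + w)) = -R/(4*(-45 + w)))
-45054/16867 + p(Q(-8), B(2))/(-43990) = -45054/16867 - (60 - 4*(-8))/(-180 + 4*(-28/3 - 28/2))/(-43990) = -45054*1/16867 - (60 + 32)/(-180 + 4*(-28/3 - 28*½))*(-1/43990) = -45054/16867 - 1*92/(-180 + 4*(-28/3 - 14))*(-1/43990) = -45054/16867 - 1*92/(-180 + 4*(-70/3))*(-1/43990) = -45054/16867 - 1*92/(-180 - 280/3)*(-1/43990) = -45054/16867 - 1*92/(-820/3)*(-1/43990) = -45054/16867 - 1*92*(-3/820)*(-1/43990) = -45054/16867 + (69/205)*(-1/43990) = -45054/16867 - 69/9017950 = -406295883123/152105762650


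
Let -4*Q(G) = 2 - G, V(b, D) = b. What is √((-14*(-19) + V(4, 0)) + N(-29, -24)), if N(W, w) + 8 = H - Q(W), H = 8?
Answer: √1111/2 ≈ 16.666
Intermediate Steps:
Q(G) = -½ + G/4 (Q(G) = -(2 - G)/4 = -½ + G/4)
N(W, w) = ½ - W/4 (N(W, w) = -8 + (8 - (-½ + W/4)) = -8 + (8 + (½ - W/4)) = -8 + (17/2 - W/4) = ½ - W/4)
√((-14*(-19) + V(4, 0)) + N(-29, -24)) = √((-14*(-19) + 4) + (½ - ¼*(-29))) = √((266 + 4) + (½ + 29/4)) = √(270 + 31/4) = √(1111/4) = √1111/2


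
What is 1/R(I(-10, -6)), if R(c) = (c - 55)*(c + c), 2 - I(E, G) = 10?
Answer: 1/1008 ≈ 0.00099206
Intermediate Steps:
I(E, G) = -8 (I(E, G) = 2 - 1*10 = 2 - 10 = -8)
R(c) = 2*c*(-55 + c) (R(c) = (-55 + c)*(2*c) = 2*c*(-55 + c))
1/R(I(-10, -6)) = 1/(2*(-8)*(-55 - 8)) = 1/(2*(-8)*(-63)) = 1/1008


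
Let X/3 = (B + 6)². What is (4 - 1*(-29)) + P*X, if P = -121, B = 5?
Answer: -43890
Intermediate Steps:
X = 363 (X = 3*(5 + 6)² = 3*11² = 3*121 = 363)
(4 - 1*(-29)) + P*X = (4 - 1*(-29)) - 121*363 = (4 + 29) - 43923 = 33 - 43923 = -43890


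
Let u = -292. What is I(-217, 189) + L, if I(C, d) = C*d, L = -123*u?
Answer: -5097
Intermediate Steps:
L = 35916 (L = -123*(-292) = 35916)
I(-217, 189) + L = -217*189 + 35916 = -41013 + 35916 = -5097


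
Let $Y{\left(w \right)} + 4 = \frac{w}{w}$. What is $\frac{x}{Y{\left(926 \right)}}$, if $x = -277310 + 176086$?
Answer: $\frac{101224}{3} \approx 33741.0$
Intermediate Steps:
$x = -101224$
$Y{\left(w \right)} = -3$ ($Y{\left(w \right)} = -4 + \frac{w}{w} = -4 + 1 = -3$)
$\frac{x}{Y{\left(926 \right)}} = - \frac{101224}{-3} = \left(-101224\right) \left(- \frac{1}{3}\right) = \frac{101224}{3}$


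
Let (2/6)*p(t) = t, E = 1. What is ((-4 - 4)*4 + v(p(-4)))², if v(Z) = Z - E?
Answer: 2025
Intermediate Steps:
p(t) = 3*t
v(Z) = -1 + Z (v(Z) = Z - 1*1 = Z - 1 = -1 + Z)
((-4 - 4)*4 + v(p(-4)))² = ((-4 - 4)*4 + (-1 + 3*(-4)))² = (-8*4 + (-1 - 12))² = (-32 - 13)² = (-45)² = 2025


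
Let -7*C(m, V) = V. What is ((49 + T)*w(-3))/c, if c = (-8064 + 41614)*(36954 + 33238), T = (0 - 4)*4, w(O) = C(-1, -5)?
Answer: 3/299719840 ≈ 1.0009e-8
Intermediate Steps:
C(m, V) = -V/7
w(O) = 5/7 (w(O) = -⅐*(-5) = 5/7)
T = -16 (T = -4*4 = -16)
c = 2354941600 (c = 33550*70192 = 2354941600)
((49 + T)*w(-3))/c = ((49 - 16)*(5/7))/2354941600 = (33*(5/7))*(1/2354941600) = (165/7)*(1/2354941600) = 3/299719840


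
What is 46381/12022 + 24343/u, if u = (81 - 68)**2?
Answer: 300489935/2031718 ≈ 147.90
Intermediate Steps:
u = 169 (u = 13**2 = 169)
46381/12022 + 24343/u = 46381/12022 + 24343/169 = 300489935/2031718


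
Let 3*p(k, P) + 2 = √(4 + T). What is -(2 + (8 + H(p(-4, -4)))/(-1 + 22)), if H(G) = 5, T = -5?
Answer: -55/21 ≈ -2.6190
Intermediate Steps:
p(k, P) = -⅔ + I/3 (p(k, P) = -⅔ + √(4 - 5)/3 = -⅔ + √(-1)/3 = -⅔ + I/3)
-(2 + (8 + H(p(-4, -4)))/(-1 + 22)) = -(2 + (8 + 5)/(-1 + 22)) = -(2 + 13/21) = -1*55/21 = -55/21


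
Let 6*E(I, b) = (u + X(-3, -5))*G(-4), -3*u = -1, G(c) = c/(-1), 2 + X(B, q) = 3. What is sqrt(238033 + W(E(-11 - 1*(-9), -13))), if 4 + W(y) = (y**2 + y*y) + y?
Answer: sqrt(19280549)/9 ≈ 487.88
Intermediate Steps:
X(B, q) = 1 (X(B, q) = -2 + 3 = 1)
G(c) = -c (G(c) = c*(-1) = -c)
u = 1/3 (u = -1/3*(-1) = 1/3 ≈ 0.33333)
E(I, b) = 8/9 (E(I, b) = ((1/3 + 1)*(-1*(-4)))/6 = ((4/3)*4)/6 = (1/6)*(16/3) = 8/9)
W(y) = -4 + y + 2*y**2 (W(y) = -4 + ((y**2 + y*y) + y) = -4 + ((y**2 + y**2) + y) = -4 + (2*y**2 + y) = -4 + (y + 2*y**2) = -4 + y + 2*y**2)
sqrt(238033 + W(E(-11 - 1*(-9), -13))) = sqrt(238033 + (-4 + 8/9 + 2*(8/9)**2)) = sqrt(238033 + (-4 + 8/9 + 2*(64/81))) = sqrt(238033 + (-4 + 8/9 + 128/81)) = sqrt(238033 - 124/81) = sqrt(19280549/81) = sqrt(19280549)/9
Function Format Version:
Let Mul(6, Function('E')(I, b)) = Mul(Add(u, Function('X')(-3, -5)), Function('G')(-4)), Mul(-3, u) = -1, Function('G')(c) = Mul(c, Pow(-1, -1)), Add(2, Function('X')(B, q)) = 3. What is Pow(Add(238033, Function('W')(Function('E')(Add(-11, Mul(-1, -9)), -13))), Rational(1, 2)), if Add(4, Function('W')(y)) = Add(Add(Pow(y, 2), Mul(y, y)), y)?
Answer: Mul(Rational(1, 9), Pow(19280549, Rational(1, 2))) ≈ 487.88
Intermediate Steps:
Function('X')(B, q) = 1 (Function('X')(B, q) = Add(-2, 3) = 1)
Function('G')(c) = Mul(-1, c) (Function('G')(c) = Mul(c, -1) = Mul(-1, c))
u = Rational(1, 3) (u = Mul(Rational(-1, 3), -1) = Rational(1, 3) ≈ 0.33333)
Function('E')(I, b) = Rational(8, 9) (Function('E')(I, b) = Mul(Rational(1, 6), Mul(Add(Rational(1, 3), 1), Mul(-1, -4))) = Mul(Rational(1, 6), Mul(Rational(4, 3), 4)) = Mul(Rational(1, 6), Rational(16, 3)) = Rational(8, 9))
Function('W')(y) = Add(-4, y, Mul(2, Pow(y, 2))) (Function('W')(y) = Add(-4, Add(Add(Pow(y, 2), Mul(y, y)), y)) = Add(-4, Add(Add(Pow(y, 2), Pow(y, 2)), y)) = Add(-4, Add(Mul(2, Pow(y, 2)), y)) = Add(-4, Add(y, Mul(2, Pow(y, 2)))) = Add(-4, y, Mul(2, Pow(y, 2))))
Pow(Add(238033, Function('W')(Function('E')(Add(-11, Mul(-1, -9)), -13))), Rational(1, 2)) = Pow(Add(238033, Add(-4, Rational(8, 9), Mul(2, Pow(Rational(8, 9), 2)))), Rational(1, 2)) = Pow(Add(238033, Add(-4, Rational(8, 9), Mul(2, Rational(64, 81)))), Rational(1, 2)) = Pow(Add(238033, Add(-4, Rational(8, 9), Rational(128, 81))), Rational(1, 2)) = Pow(Add(238033, Rational(-124, 81)), Rational(1, 2)) = Pow(Rational(19280549, 81), Rational(1, 2)) = Mul(Rational(1, 9), Pow(19280549, Rational(1, 2)))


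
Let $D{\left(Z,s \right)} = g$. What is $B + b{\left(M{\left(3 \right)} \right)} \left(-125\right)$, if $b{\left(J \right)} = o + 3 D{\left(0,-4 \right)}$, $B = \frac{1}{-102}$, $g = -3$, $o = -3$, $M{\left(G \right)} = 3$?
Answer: $\frac{152999}{102} \approx 1500.0$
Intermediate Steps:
$B = - \frac{1}{102} \approx -0.0098039$
$D{\left(Z,s \right)} = -3$
$b{\left(J \right)} = -12$ ($b{\left(J \right)} = -3 + 3 \left(-3\right) = -3 - 9 = -12$)
$B + b{\left(M{\left(3 \right)} \right)} \left(-125\right) = - \frac{1}{102} - -1500 = - \frac{1}{102} + 1500 = \frac{152999}{102}$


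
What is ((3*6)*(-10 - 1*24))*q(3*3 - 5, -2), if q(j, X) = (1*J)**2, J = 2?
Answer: -2448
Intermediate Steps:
q(j, X) = 4 (q(j, X) = (1*2)**2 = 2**2 = 4)
((3*6)*(-10 - 1*24))*q(3*3 - 5, -2) = ((3*6)*(-10 - 1*24))*4 = (18*(-10 - 24))*4 = (18*(-34))*4 = -612*4 = -2448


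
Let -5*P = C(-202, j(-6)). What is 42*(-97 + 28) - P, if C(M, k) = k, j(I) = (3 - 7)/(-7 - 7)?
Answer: -101428/35 ≈ -2897.9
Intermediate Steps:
j(I) = 2/7 (j(I) = -4/(-14) = -4*(-1/14) = 2/7)
P = -2/35 (P = -1/5*2/7 = -2/35 ≈ -0.057143)
42*(-97 + 28) - P = 42*(-97 + 28) - 1*(-2/35) = 42*(-69) + 2/35 = -2898 + 2/35 = -101428/35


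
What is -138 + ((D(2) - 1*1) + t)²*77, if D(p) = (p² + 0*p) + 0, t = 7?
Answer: 7562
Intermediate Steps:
D(p) = p² (D(p) = (p² + 0) + 0 = p² + 0 = p²)
-138 + ((D(2) - 1*1) + t)²*77 = -138 + ((2² - 1*1) + 7)²*77 = -138 + ((4 - 1) + 7)²*77 = -138 + (3 + 7)²*77 = -138 + 10²*77 = -138 + 100*77 = -138 + 7700 = 7562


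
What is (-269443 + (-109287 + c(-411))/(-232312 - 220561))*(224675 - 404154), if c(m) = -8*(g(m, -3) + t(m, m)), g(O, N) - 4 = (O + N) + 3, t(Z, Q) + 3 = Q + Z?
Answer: 21900630684719532/452873 ≈ 4.8359e+10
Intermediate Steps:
t(Z, Q) = -3 + Q + Z (t(Z, Q) = -3 + (Q + Z) = -3 + Q + Z)
g(O, N) = 7 + N + O (g(O, N) = 4 + ((O + N) + 3) = 4 + ((N + O) + 3) = 4 + (3 + N + O) = 7 + N + O)
c(m) = -8 - 24*m (c(m) = -8*((7 - 3 + m) + (-3 + m + m)) = -8*((4 + m) + (-3 + 2*m)) = -8*(1 + 3*m) = -8 - 24*m)
(-269443 + (-109287 + c(-411))/(-232312 - 220561))*(224675 - 404154) = (-269443 + (-109287 + (-8 - 24*(-411)))/(-232312 - 220561))*(224675 - 404154) = (-269443 + (-109287 + (-8 + 9864))/(-452873))*(-179479) = (-269443 + (-109287 + 9856)*(-1/452873))*(-179479) = (-269443 - 99431*(-1/452873))*(-179479) = (-269443 + 99431/452873)*(-179479) = -122023360308/452873*(-179479) = 21900630684719532/452873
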